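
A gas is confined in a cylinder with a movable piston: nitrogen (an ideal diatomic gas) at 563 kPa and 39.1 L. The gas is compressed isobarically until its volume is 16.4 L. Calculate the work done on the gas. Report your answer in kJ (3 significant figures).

Isobaric: W = P ΔV.
W = (563 kPa)(16.4 − 39.1 L) = (563)(-22.7) = -12780 J.
Work on gas = −W_by = 12780 J.

W ≈ 12.8 kJ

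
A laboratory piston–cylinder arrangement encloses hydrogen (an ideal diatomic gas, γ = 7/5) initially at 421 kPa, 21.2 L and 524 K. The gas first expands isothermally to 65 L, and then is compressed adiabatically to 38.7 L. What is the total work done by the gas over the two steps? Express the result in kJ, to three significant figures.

W_total ≈ 4.86 kJ

Step 1 (isothermal): W = P₁V₁ ln(V₂/V₁) = (8925) ln(65/21.2) = 10000 J.
After step 1: P = 137.3 kPa, V = 65 L, T = 524 K.
Step 2 (adiabatic): W = (P₁V₁ − P₂V₂)/(γ−1) = (8925 − 10982)/0.4 = -5143 J.
W_total = 10000 − 5143 = 4857 J.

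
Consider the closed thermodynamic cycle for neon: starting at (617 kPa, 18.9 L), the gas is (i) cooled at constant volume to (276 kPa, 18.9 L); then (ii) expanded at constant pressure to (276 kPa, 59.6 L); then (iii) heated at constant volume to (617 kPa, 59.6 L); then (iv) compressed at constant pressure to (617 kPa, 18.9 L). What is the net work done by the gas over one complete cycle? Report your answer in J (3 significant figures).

W_net ≈ -13900 J

Constant-volume legs do no work.
W(ii) = (276)(59.6 − 18.9) = 11233 J; W(iv) = (617)(18.9 − 59.6) = -25112 J.
W_net = 11233 − 25112 = -13879 J (the counter-clockwise enclosed area).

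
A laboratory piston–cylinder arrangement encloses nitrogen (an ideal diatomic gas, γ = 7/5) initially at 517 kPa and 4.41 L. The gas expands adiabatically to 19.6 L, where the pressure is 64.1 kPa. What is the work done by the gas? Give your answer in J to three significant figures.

W ≈ 2560 J

Adiabatic: W = (P₁V₁ − P₂V₂)/(γ − 1) with γ = 7/5.
P₁V₁ = 2280 J, P₂V₂ = 1256 J.
W = (2280 − 1256) / 0.4 = 2559 J.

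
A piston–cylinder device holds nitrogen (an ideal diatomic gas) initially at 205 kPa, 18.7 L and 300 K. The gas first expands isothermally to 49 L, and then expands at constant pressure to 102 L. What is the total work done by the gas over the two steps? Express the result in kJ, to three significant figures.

W_total ≈ 7.84 kJ

Step 1 (isothermal): W = P₁V₁ ln(V₂/V₁) = (3834) ln(49/18.7) = 3693 J.
After step 1: P = 78.23 kPa, V = 49 L, T = 300 K.
Step 2 (isobaric): W = PΔV = (78.23 kPa)(102 − 49 L) = 4146 J.
W_total = 3693 + 4146 = 7839 J.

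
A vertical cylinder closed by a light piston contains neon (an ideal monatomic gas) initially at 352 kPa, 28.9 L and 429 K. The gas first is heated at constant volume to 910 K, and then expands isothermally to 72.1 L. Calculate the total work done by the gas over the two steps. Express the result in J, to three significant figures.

Step 1 (isochoric): W = 0 (constant volume).
After step 1: P = 746.7 kPa (V unchanged).
Step 2 (isothermal): W = P₁V₁ ln(V₂/V₁) = (21579) ln(72.1/28.9) = 19727 J.
W_total = 0 + 19727 = 19727 J.

W_total ≈ 19700 J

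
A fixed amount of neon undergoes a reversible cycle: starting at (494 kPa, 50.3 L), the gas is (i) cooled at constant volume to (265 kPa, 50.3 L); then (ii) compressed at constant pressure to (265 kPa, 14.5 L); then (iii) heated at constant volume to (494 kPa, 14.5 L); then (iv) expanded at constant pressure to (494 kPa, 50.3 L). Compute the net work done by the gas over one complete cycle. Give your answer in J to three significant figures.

W_net ≈ 8200 J

Constant-volume legs do no work.
W(ii) = (265)(14.5 − 50.3) = -9487 J; W(iv) = (494)(50.3 − 14.5) = 17685 J.
W_net = -9487 + 17685 = 8198 J (the clockwise enclosed area).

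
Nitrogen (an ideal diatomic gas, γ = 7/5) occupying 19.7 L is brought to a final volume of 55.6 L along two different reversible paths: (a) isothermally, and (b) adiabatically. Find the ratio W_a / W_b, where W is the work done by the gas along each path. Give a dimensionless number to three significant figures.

Path (a) isothermal: W = P₁V₁ ln(V₂/V₁) → W_a/(P₁V₁) = 1.038.
Path (b) adiabatic: W = P₁V₁(1 − (V₁/V₂)^(γ−1))/(γ−1) → W_b/(P₁V₁) = 0.8492.
W_a / W_b = 1.038 / 0.8492 = 1.222.

W_a / W_b ≈ 1.22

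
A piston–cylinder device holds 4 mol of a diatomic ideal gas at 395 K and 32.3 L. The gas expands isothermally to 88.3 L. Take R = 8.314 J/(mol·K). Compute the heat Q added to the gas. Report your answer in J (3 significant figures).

Q ≈ 13200 J

Isothermal ⇒ ΔU = 0, so Q = W = nRT ln(V₂/V₁).
Q = (4)(8.314)(395) ln(88.3/32.3) = 13136 × 1.006 = 13211 J.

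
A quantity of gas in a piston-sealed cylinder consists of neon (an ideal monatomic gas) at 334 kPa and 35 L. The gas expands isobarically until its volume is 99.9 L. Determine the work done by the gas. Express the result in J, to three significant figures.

W ≈ 21700 J

Isobaric: W = P ΔV.
W = (334 kPa)(99.9 − 35 L) = (334)(64.9) = 21677 J.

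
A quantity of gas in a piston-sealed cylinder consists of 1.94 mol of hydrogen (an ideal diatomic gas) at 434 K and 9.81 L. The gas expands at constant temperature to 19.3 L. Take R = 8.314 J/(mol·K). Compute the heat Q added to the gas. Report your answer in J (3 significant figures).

Isothermal ⇒ ΔU = 0, so Q = W = nRT ln(V₂/V₁).
Q = (1.94)(8.314)(434) ln(19.3/9.81) = 7000 × 0.6767 = 4737 J.

Q ≈ 4740 J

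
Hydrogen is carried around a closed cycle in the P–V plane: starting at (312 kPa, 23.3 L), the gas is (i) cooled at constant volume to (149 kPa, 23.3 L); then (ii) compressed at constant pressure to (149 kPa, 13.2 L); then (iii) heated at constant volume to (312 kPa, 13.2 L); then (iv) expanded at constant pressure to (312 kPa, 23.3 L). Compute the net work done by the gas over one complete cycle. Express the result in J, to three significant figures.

W_net ≈ 1650 J

Constant-volume legs do no work.
W(ii) = (149)(13.2 − 23.3) = -1505 J; W(iv) = (312)(23.3 − 13.2) = 3151 J.
W_net = -1505 + 3151 = 1646 J (the clockwise enclosed area).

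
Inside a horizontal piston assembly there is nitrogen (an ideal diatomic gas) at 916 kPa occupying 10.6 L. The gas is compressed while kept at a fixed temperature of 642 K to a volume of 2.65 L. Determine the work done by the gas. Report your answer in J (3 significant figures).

W ≈ -13500 J

Isothermal: W = nRT ln(V₂/V₁) = P₁V₁ ln(V₂/V₁).
P₁V₁ = (916 kPa)(10.6 L) = 9710 J.
W = 9710 × ln(2.65/10.6) = 9710 × -1.386
W_by_gas = -13460 J.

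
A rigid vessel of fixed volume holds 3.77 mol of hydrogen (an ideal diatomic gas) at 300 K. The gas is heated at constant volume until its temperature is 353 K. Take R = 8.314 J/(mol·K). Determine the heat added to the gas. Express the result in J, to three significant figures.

Q ≈ 4150 J

Constant volume ⇒ W = 0, so Q = ΔU = nCᵥΔT with Cᵥ = 5R/2 = 20.79 J/(mol·K).
ΔU = (3.77)(20.79)(353 − 300) = 4153 J.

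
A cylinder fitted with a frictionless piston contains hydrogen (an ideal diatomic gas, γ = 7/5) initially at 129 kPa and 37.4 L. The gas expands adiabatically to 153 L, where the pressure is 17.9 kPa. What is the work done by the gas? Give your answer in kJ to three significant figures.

Adiabatic: W = (P₁V₁ − P₂V₂)/(γ − 1) with γ = 7/5.
P₁V₁ = 4825 J, P₂V₂ = 2739 J.
W = (4825 − 2739) / 0.4 = 5215 J.

W ≈ 5.21 kJ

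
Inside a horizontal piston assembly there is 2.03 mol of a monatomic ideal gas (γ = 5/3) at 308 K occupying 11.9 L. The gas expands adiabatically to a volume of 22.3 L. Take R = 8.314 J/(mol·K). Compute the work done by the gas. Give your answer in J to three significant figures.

Adiabatic: TV^(γ−1) = const with γ = 5/3.
T₂ = T₁ (V₁/V₂)^(γ−1) = 308 × (11.9/22.3)^0.667 = 308 × 0.6579 = 202.6 K.
W_by = nCᵥ(T₁ − T₂) = (2.03)(12.47)(308 − 202.6) = 2667 J.

W ≈ 2670 J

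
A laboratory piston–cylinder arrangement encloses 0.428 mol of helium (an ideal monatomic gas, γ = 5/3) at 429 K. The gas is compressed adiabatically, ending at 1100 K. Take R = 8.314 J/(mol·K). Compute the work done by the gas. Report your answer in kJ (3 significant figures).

Adiabatic ⇒ Q = 0, so W_by = −ΔU = nCᵥ(T₁ − T₂).
Cᵥ = 3R/2 = 12.47 J/(mol·K).
W = (0.428)(12.47)(429 − 1100) = -3582 J.

W ≈ -3.58 kJ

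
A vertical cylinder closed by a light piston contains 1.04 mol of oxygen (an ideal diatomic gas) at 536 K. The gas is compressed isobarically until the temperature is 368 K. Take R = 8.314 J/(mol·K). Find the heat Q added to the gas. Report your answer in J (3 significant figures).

Isobaric: W = nRΔT = (1.04)(8.314)(-168) = -1453 J.
ΔU = nCᵥΔT with Cᵥ = 5R/2: ΔU = (1.04)(20.79)(-168) = -3632 J.
Q = ΔU + W = -3632 − 1453 = -5084 J.

Q ≈ -5080 J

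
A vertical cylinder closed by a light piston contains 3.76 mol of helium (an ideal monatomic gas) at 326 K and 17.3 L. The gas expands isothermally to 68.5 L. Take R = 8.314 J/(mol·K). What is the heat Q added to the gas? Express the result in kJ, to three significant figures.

Isothermal ⇒ ΔU = 0, so Q = W = nRT ln(V₂/V₁).
Q = (3.76)(8.314)(326) ln(68.5/17.3) = 10191 × 1.376 = 14024 J.

Q ≈ 14.0 kJ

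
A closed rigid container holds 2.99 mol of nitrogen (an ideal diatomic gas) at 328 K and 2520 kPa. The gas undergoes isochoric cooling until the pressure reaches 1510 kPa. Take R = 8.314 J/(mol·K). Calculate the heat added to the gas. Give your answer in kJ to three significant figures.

Constant volume ⇒ W = 0, so Q = ΔU = nCᵥΔT with Cᵥ = 5R/2 = 20.79 J/(mol·K).
At constant V, T₂/T₁ = P₂/P₁ ⇒ ΔT = T₁(P₂/P₁ − 1) = 328·(1510/2520 − 1) = -131.5 K.
ΔU = (2.99)(20.79)(-131.5) = -8170 J.

Q ≈ -8.17 kJ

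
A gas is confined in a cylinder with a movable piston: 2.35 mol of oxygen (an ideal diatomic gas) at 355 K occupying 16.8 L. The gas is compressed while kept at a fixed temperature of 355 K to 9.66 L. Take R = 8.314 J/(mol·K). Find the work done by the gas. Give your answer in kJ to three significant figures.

W ≈ -3.84 kJ

Isothermal: W = nRT ln(V₂/V₁).
W = (2.35)(8.314)(355) × ln(9.66/16.8)
  = 6936 × -0.5534
W_by_gas = -3838 J.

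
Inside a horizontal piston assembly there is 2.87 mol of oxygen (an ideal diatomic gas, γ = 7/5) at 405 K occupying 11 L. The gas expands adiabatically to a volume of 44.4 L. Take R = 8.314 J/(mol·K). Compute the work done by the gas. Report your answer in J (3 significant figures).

W ≈ 10300 J

Adiabatic: TV^(γ−1) = const with γ = 7/5.
T₂ = T₁ (V₁/V₂)^(γ−1) = 405 × (11/44.4)^0.4 = 405 × 0.5723 = 231.8 K.
W_by = nCᵥ(T₁ − T₂) = (2.87)(20.79)(405 − 231.8) = 10334 J.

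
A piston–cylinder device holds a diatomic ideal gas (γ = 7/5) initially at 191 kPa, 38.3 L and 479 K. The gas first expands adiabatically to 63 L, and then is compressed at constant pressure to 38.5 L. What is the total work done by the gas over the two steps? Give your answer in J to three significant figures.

Step 1 (adiabatic): W = (P₁V₁ − P₂V₂)/(γ−1) = (7315 − 5995)/0.4 = 3301 J.
After step 1: P = 95.16 kPa, V = 63 L, T = 392.5 K.
Step 2 (isobaric): W = PΔV = (95.16 kPa)(38.5 − 63 L) = -2331 J.
W_total = 3301 − 2331 = 969.9 J.

W_total ≈ 970 J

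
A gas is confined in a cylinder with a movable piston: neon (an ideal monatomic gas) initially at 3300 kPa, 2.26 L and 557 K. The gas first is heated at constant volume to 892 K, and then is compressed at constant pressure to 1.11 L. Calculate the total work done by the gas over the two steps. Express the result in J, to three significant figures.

Step 1 (isochoric): W = 0 (constant volume).
After step 1: P = 5285 kPa (V unchanged).
Step 2 (isobaric): W = PΔV = (5285 kPa)(1.11 − 2.26 L) = -6077 J.
W_total = 0 − 6077 = -6077 J.

W_total ≈ -6080 J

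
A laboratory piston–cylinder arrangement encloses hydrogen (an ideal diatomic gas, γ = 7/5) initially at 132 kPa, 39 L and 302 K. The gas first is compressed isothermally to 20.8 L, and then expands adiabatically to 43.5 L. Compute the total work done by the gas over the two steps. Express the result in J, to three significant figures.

Step 1 (isothermal): W = P₁V₁ ln(V₂/V₁) = (5148) ln(20.8/39) = -3236 J.
After step 1: P = 247.5 kPa, V = 20.8 L, T = 302 K.
Step 2 (adiabatic): W = (P₁V₁ − P₂V₂)/(γ−1) = (5148 − 3832)/0.4 = 3289 J.
W_total = -3236 + 3289 = 52.98 J.

W_total ≈ 53.0 J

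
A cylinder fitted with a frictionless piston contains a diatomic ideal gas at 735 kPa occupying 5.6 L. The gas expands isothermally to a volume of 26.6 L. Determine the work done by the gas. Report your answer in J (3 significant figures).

W ≈ 6410 J

Isothermal: W = nRT ln(V₂/V₁) = P₁V₁ ln(V₂/V₁).
P₁V₁ = (735 kPa)(5.6 L) = 4116 J.
W = 4116 × ln(26.6/5.6) = 4116 × 1.558
W_by_gas = 6413 J.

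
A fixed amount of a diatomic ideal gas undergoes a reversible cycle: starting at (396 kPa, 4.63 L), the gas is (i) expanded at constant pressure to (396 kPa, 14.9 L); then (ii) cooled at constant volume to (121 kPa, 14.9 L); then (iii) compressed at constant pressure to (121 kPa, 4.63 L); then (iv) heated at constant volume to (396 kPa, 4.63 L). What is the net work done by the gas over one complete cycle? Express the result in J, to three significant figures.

W_net ≈ 2820 J

Constant-volume legs do no work.
W(i) = (396)(14.9 − 4.63) = 4067 J; W(iii) = (121)(4.63 − 14.9) = -1243 J.
W_net = 4067 − 1243 = 2824 J (the clockwise enclosed area).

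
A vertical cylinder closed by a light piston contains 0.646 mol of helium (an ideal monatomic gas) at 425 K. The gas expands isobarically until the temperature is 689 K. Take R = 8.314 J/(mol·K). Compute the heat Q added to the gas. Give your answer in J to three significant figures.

Isobaric: W = nRΔT = (0.646)(8.314)(264) = 1418 J.
ΔU = nCᵥΔT with Cᵥ = 3R/2: ΔU = (0.646)(12.47)(264) = 2127 J.
Q = ΔU + W = 2127 + 1418 = 3545 J.

Q ≈ 3540 J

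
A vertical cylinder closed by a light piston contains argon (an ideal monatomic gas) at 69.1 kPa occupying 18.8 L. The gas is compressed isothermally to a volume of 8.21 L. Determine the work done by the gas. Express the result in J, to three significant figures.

W ≈ -1080 J

Isothermal: W = nRT ln(V₂/V₁) = P₁V₁ ln(V₂/V₁).
P₁V₁ = (69.1 kPa)(18.8 L) = 1299 J.
W = 1299 × ln(8.21/18.8) = 1299 × -0.8285
W_by_gas = -1076 J.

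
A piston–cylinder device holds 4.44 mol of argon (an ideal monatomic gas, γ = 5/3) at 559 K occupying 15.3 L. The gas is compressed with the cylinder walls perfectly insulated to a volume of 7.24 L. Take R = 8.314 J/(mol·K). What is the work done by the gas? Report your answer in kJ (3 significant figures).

Adiabatic: TV^(γ−1) = const with γ = 5/3.
T₂ = T₁ (V₁/V₂)^(γ−1) = 559 × (15.3/7.24)^0.667 = 559 × 1.647 = 920.5 K.
W_by = nCᵥ(T₁ − T₂) = (4.44)(12.47)(559 − 920.5) = -20019 J.

W ≈ -20.0 kJ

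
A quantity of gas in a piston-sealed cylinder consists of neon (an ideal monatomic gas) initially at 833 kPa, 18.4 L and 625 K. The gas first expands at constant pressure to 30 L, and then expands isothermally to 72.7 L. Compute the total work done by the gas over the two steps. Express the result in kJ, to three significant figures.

W_total ≈ 31.8 kJ

Step 1 (isobaric): W = PΔV = (833 kPa)(30 − 18.4 L) = 9663 J.
After step 1: P = 833 kPa, V = 30 L, T = 1019 K.
Step 2 (isothermal): W = P₁V₁ ln(V₂/V₁) = (24990) ln(72.7/30) = 22120 J.
W_total = 9663 + 22120 = 31783 J.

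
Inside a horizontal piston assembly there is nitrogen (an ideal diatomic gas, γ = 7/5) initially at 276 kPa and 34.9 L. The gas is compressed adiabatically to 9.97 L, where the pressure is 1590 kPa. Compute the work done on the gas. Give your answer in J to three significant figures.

Adiabatic: W = (P₁V₁ − P₂V₂)/(γ − 1) with γ = 7/5.
P₁V₁ = 9632 J, P₂V₂ = 15852 J.
W = (9632 − 15852) / 0.4 = -15550 J.
Work on gas = −W_by = 15550 J.

W ≈ 15500 J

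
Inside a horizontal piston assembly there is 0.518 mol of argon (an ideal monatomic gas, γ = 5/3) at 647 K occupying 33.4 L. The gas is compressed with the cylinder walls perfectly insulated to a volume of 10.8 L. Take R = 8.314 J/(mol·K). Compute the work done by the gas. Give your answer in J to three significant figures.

Adiabatic: TV^(γ−1) = const with γ = 5/3.
T₂ = T₁ (V₁/V₂)^(γ−1) = 647 × (33.4/10.8)^0.667 = 647 × 2.123 = 1373 K.
W_by = nCᵥ(T₁ − T₂) = (0.518)(12.47)(647 − 1373) = -4692 J.

W ≈ -4690 J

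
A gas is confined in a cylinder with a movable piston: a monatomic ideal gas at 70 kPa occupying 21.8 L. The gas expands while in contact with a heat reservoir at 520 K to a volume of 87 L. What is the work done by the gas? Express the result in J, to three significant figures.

Isothermal: W = nRT ln(V₂/V₁) = P₁V₁ ln(V₂/V₁).
P₁V₁ = (70 kPa)(21.8 L) = 1526 J.
W = 1526 × ln(87/21.8) = 1526 × 1.384
W_by_gas = 2112 J.

W ≈ 2110 J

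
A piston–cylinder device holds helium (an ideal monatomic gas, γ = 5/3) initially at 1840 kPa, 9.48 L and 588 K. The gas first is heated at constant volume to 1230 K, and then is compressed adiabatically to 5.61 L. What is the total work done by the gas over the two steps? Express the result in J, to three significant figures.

Step 1 (isochoric): W = 0 (constant volume).
After step 1: P = 3849 kPa (V unchanged).
Step 2 (adiabatic): W = (P₁V₁ − P₂V₂)/(γ−1) = (36488 − 51767)/0.667 = -22918 J.
W_total = 0 − 22918 = -22918 J.

W_total ≈ -22900 J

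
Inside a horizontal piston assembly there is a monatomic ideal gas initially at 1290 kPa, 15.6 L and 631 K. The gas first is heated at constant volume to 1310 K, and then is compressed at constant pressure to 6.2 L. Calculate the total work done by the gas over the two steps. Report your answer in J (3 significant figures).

W_total ≈ -25200 J

Step 1 (isochoric): W = 0 (constant volume).
After step 1: P = 2678 kPa (V unchanged).
Step 2 (isobaric): W = PΔV = (2678 kPa)(6.2 − 15.6 L) = -25174 J.
W_total = 0 − 25174 = -25174 J.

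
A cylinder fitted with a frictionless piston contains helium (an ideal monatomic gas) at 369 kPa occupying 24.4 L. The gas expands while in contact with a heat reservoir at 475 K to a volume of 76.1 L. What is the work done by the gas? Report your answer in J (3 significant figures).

W ≈ 10200 J

Isothermal: W = nRT ln(V₂/V₁) = P₁V₁ ln(V₂/V₁).
P₁V₁ = (369 kPa)(24.4 L) = 9004 J.
W = 9004 × ln(76.1/24.4) = 9004 × 1.137
W_by_gas = 10241 J.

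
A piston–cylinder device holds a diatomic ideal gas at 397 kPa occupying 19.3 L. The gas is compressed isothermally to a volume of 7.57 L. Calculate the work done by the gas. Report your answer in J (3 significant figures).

Isothermal: W = nRT ln(V₂/V₁) = P₁V₁ ln(V₂/V₁).
P₁V₁ = (397 kPa)(19.3 L) = 7662 J.
W = 7662 × ln(7.57/19.3) = 7662 × -0.9359
W_by_gas = -7171 J.

W ≈ -7170 J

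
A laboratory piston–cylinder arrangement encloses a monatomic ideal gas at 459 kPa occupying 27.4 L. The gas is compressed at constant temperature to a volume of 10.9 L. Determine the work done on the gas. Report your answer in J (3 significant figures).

W ≈ 11600 J

Isothermal: W = nRT ln(V₂/V₁) = P₁V₁ ln(V₂/V₁).
P₁V₁ = (459 kPa)(27.4 L) = 12577 J.
W = 12577 × ln(10.9/27.4) = 12577 × -0.9218
W_by_gas = -11593 J; work on gas = −W_by = 11593 J.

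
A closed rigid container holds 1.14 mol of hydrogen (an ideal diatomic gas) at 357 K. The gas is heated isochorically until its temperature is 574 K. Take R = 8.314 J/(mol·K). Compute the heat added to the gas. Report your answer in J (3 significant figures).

Constant volume ⇒ W = 0, so Q = ΔU = nCᵥΔT with Cᵥ = 5R/2 = 20.79 J/(mol·K).
ΔU = (1.14)(20.79)(574 − 357) = 5142 J.

Q ≈ 5140 J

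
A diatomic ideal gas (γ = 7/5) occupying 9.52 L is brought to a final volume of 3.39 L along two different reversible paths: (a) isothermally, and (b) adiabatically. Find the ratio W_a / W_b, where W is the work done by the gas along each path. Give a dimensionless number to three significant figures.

Path (a) isothermal: W = P₁V₁ ln(V₂/V₁) → W_a/(P₁V₁) = -1.033.
Path (b) adiabatic: W = P₁V₁(1 − (V₁/V₂)^(γ−1))/(γ−1) → W_b/(P₁V₁) = -1.278.
W_a / W_b = -1.033 / -1.278 = 0.8077.

W_a / W_b ≈ 0.808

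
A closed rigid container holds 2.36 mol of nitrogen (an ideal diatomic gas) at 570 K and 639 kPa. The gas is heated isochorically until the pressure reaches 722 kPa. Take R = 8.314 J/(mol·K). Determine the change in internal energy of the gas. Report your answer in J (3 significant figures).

ΔU ≈ 3630 J

Constant volume ⇒ W = 0, so Q = ΔU = nCᵥΔT with Cᵥ = 5R/2 = 20.79 J/(mol·K).
At constant V, T₂/T₁ = P₂/P₁ ⇒ ΔT = T₁(P₂/P₁ − 1) = 570·(722/639 − 1) = 74.04 K.
ΔU = (2.36)(20.79)(74.04) = 3632 J.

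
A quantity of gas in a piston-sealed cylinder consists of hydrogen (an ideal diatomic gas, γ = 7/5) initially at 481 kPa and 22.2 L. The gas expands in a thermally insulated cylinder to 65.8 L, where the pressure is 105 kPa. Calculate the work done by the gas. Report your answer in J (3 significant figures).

W ≈ 9420 J

Adiabatic: W = (P₁V₁ − P₂V₂)/(γ − 1) with γ = 7/5.
P₁V₁ = 10678 J, P₂V₂ = 6909 J.
W = (10678 − 6909) / 0.4 = 9423 J.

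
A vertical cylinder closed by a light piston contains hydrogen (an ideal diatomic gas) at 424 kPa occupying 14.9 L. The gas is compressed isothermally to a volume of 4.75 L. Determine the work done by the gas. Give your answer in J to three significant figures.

Isothermal: W = nRT ln(V₂/V₁) = P₁V₁ ln(V₂/V₁).
P₁V₁ = (424 kPa)(14.9 L) = 6318 J.
W = 6318 × ln(4.75/14.9) = 6318 × -1.143
W_by_gas = -7222 J.

W ≈ -7220 J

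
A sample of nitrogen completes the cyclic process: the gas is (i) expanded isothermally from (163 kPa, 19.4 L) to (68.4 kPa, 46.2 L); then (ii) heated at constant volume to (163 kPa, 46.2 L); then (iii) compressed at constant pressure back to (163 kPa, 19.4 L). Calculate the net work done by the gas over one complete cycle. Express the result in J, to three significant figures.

Leg (i): W = PᵢVᵢ ln(V_f/Vᵢ) = (3162) ln(46.2/19.4) = 2744 J.
Leg (ii): W = 0.
Leg (iii): W = PΔV = (163)(19.4 − 46.2) = -4368 J.
W_net = 2744 − 4368 = -1625 J.

W_net ≈ -1620 J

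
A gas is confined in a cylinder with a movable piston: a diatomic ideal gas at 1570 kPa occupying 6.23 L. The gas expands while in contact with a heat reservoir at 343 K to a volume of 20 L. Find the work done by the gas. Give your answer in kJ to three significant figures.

Isothermal: W = nRT ln(V₂/V₁) = P₁V₁ ln(V₂/V₁).
P₁V₁ = (1570 kPa)(6.23 L) = 9781 J.
W = 9781 × ln(20/6.23) = 9781 × 1.166
W_by_gas = 11408 J.

W ≈ 11.4 kJ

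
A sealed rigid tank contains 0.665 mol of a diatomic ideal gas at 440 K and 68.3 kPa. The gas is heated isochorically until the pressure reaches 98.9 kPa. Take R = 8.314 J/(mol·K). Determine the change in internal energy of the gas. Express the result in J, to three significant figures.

Constant volume ⇒ W = 0, so Q = ΔU = nCᵥΔT with Cᵥ = 5R/2 = 20.79 J/(mol·K).
At constant V, T₂/T₁ = P₂/P₁ ⇒ ΔT = T₁(P₂/P₁ − 1) = 440·(98.9/68.3 − 1) = 197.1 K.
ΔU = (0.665)(20.79)(197.1) = 2725 J.

ΔU ≈ 2720 J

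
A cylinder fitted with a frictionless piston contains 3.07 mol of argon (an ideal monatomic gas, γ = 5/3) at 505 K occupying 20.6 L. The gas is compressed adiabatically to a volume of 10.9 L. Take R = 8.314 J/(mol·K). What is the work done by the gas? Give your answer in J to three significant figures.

W ≈ -10200 J

Adiabatic: TV^(γ−1) = const with γ = 5/3.
T₂ = T₁ (V₁/V₂)^(γ−1) = 505 × (20.6/10.9)^0.667 = 505 × 1.529 = 771.9 K.
W_by = nCᵥ(T₁ − T₂) = (3.07)(12.47)(505 − 771.9) = -10220 J.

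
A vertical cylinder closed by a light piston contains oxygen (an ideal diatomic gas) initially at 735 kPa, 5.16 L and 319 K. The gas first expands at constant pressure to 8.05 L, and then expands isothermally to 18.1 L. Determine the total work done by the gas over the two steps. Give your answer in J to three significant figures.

W_total ≈ 6920 J

Step 1 (isobaric): W = PΔV = (735 kPa)(8.05 − 5.16 L) = 2124 J.
After step 1: P = 735 kPa, V = 8.05 L, T = 497.7 K.
Step 2 (isothermal): W = P₁V₁ ln(V₂/V₁) = (5917) ln(18.1/8.05) = 4794 J.
W_total = 2124 + 4794 = 6918 J.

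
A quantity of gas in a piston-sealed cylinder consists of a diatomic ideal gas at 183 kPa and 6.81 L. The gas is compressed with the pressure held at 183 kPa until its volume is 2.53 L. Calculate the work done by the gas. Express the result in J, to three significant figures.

W ≈ -783 J

Isobaric: W = P ΔV.
W = (183 kPa)(2.53 − 6.81 L) = (183)(-4.28) = -783.2 J.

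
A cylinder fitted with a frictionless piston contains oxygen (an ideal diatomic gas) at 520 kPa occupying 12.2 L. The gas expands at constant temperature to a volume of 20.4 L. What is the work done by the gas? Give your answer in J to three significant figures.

Isothermal: W = nRT ln(V₂/V₁) = P₁V₁ ln(V₂/V₁).
P₁V₁ = (520 kPa)(12.2 L) = 6344 J.
W = 6344 × ln(20.4/12.2) = 6344 × 0.5141
W_by_gas = 3261 J.

W ≈ 3260 J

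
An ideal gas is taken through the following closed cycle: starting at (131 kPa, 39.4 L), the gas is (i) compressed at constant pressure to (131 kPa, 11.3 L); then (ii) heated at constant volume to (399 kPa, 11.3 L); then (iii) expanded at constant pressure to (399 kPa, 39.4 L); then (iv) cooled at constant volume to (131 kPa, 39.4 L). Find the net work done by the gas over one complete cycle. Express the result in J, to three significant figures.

Constant-volume legs do no work.
W(i) = (131)(11.3 − 39.4) = -3681 J; W(iii) = (399)(39.4 − 11.3) = 11212 J.
W_net = -3681 + 11212 = 7531 J (the clockwise enclosed area).

W_net ≈ 7530 J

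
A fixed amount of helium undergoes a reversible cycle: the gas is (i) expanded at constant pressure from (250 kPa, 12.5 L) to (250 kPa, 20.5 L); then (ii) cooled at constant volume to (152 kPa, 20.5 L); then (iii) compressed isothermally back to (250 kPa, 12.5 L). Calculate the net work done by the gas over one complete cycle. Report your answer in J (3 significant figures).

Leg (i): W = PΔV = (250)(20.5 − 12.5) = 2000 J.
Leg (ii): W = 0.
Leg (iii): W = PᵢVᵢ ln(V_f/Vᵢ) = (3116) ln(12.5/20.5) = -1541 J.
W_net = 2000 − 1541 = 458.5 J.

W_net ≈ 459 J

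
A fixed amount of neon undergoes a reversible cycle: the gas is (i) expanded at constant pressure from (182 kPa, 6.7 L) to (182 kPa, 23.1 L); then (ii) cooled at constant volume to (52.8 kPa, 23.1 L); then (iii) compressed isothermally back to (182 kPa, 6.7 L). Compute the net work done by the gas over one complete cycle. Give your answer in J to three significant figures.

W_net ≈ 1480 J

Leg (i): W = PΔV = (182)(23.1 − 6.7) = 2985 J.
Leg (ii): W = 0.
Leg (iii): W = PᵢVᵢ ln(V_f/Vᵢ) = (1220) ln(6.7/23.1) = -1510 J.
W_net = 2985 − 1510 = 1475 J.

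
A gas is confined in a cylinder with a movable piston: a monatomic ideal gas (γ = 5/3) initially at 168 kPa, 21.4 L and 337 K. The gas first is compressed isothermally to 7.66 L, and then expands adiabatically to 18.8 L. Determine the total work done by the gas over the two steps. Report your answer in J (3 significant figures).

W_total ≈ -1260 J

Step 1 (isothermal): W = P₁V₁ ln(V₂/V₁) = (3595) ln(7.66/21.4) = -3694 J.
After step 1: P = 469.3 kPa, V = 7.66 L, T = 337 K.
Step 2 (adiabatic): W = (P₁V₁ − P₂V₂)/(γ−1) = (3595 − 1976)/0.667 = 2429 J.
W_total = -3694 + 2429 = -1265 J.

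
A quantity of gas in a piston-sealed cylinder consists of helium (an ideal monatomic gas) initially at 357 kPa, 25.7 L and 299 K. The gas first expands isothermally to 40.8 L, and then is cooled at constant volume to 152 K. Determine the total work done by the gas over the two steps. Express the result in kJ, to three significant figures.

Step 1 (isothermal): W = P₁V₁ ln(V₂/V₁) = (9175) ln(40.8/25.7) = 4241 J.
Step 2 (isochoric): W = 0 (constant volume).
W_total = 4241 + 0 = 4241 J.

W_total ≈ 4.24 kJ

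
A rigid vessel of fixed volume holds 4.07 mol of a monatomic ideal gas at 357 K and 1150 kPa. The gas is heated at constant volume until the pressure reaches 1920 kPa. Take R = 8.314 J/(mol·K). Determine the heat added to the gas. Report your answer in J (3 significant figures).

Q ≈ 12100 J

Constant volume ⇒ W = 0, so Q = ΔU = nCᵥΔT with Cᵥ = 3R/2 = 12.47 J/(mol·K).
At constant V, T₂/T₁ = P₂/P₁ ⇒ ΔT = T₁(P₂/P₁ − 1) = 357·(1920/1150 − 1) = 239 K.
ΔU = (4.07)(12.47)(239) = 12133 J.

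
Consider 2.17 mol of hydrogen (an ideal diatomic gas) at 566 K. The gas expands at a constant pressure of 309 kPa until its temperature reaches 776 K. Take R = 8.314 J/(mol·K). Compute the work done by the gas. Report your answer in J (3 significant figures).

Isobaric: W = P ΔV = nR ΔT.
W = (2.17)(8.314)(776 − 566) = 3789 J.

W ≈ 3790 J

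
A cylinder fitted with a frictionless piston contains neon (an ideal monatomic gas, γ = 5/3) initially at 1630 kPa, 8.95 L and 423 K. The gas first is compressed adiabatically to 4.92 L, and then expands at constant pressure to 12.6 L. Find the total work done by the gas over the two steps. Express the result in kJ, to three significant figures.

W_total ≈ 23.2 kJ

Step 1 (adiabatic): W = (P₁V₁ − P₂V₂)/(γ−1) = (14588 − 21739)/0.667 = -10726 J.
After step 1: P = 4419 kPa, V = 4.92 L, T = 630.3 K.
Step 2 (isobaric): W = PΔV = (4419 kPa)(12.6 − 4.92 L) = 33935 J.
W_total = -10726 + 33935 = 23208 J.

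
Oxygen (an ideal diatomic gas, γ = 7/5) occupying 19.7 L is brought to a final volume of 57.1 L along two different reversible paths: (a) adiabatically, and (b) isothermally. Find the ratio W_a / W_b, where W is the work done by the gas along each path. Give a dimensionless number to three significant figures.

W_a / W_b ≈ 0.814

Path (a) adiabatic: W = P₁V₁(1 − (V₁/V₂)^(γ−1))/(γ−1) → W_a/(P₁V₁) = 0.8667.
Path (b) isothermal: W = P₁V₁ ln(V₂/V₁) → W_b/(P₁V₁) = 1.064.
W_a / W_b = 0.8667 / 1.064 = 0.8144.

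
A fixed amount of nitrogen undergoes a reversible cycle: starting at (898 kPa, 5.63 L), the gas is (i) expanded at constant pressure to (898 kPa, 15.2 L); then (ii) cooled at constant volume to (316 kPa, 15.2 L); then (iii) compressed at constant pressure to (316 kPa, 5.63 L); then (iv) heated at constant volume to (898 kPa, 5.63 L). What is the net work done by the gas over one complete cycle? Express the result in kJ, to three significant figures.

Constant-volume legs do no work.
W(i) = (898)(15.2 − 5.63) = 8594 J; W(iii) = (316)(5.63 − 15.2) = -3024 J.
W_net = 8594 − 3024 = 5570 J (the clockwise enclosed area).

W_net ≈ 5.57 kJ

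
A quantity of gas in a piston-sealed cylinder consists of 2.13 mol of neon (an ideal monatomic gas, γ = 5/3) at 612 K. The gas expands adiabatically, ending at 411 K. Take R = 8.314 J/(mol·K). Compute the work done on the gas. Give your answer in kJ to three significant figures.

W ≈ -5.34 kJ

Adiabatic ⇒ Q = 0, so W_by = −ΔU = nCᵥ(T₁ − T₂).
Cᵥ = 3R/2 = 12.47 J/(mol·K).
W = (2.13)(12.47)(612 − 411) = 5339 J.
Work on gas = −W_by = -5339 J.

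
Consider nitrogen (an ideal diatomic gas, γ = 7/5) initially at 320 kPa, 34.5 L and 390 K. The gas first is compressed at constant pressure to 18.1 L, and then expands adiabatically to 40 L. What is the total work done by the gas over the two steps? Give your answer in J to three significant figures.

Step 1 (isobaric): W = PΔV = (320 kPa)(18.1 − 34.5 L) = -5248 J.
After step 1: P = 320 kPa, V = 18.1 L, T = 204.6 K.
Step 2 (adiabatic): W = (P₁V₁ − P₂V₂)/(γ−1) = (5792 − 4218)/0.4 = 3936 J.
W_total = -5248 + 3936 = -1312 J.

W_total ≈ -1310 J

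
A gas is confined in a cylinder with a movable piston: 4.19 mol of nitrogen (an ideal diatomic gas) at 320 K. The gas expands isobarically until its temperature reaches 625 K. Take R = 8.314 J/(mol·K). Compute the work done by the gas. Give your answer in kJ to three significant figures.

W ≈ 10.6 kJ

Isobaric: W = P ΔV = nR ΔT.
W = (4.19)(8.314)(625 − 320) = 10625 J.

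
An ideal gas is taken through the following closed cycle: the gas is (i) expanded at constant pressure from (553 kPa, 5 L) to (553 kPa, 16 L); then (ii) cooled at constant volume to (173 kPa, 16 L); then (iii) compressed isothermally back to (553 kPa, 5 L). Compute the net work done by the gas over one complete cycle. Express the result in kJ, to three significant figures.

W_net ≈ 2.86 kJ

Leg (i): W = PΔV = (553)(16 − 5) = 6083 J.
Leg (ii): W = 0.
Leg (iii): W = PᵢVᵢ ln(V_f/Vᵢ) = (2768) ln(5/16) = -3220 J.
W_net = 6083 − 3220 = 2863 J.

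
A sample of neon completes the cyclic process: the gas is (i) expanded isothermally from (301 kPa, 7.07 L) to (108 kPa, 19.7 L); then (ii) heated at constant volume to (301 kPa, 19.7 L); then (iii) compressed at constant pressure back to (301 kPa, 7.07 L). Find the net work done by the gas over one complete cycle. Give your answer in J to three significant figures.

W_net ≈ -1620 J

Leg (i): W = PᵢVᵢ ln(V_f/Vᵢ) = (2128) ln(19.7/7.07) = 2181 J.
Leg (ii): W = 0.
Leg (iii): W = PΔV = (301)(7.07 − 19.7) = -3802 J.
W_net = 2181 − 3802 = -1621 J.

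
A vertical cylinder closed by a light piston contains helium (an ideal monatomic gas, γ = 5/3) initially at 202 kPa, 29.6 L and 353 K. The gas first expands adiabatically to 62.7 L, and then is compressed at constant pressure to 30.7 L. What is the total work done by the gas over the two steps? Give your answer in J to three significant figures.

W_total ≈ 1680 J

Step 1 (adiabatic): W = (P₁V₁ − P₂V₂)/(γ−1) = (5979 − 3625)/0.667 = 3531 J.
After step 1: P = 57.82 kPa, V = 62.7 L, T = 214 K.
Step 2 (isobaric): W = PΔV = (57.82 kPa)(30.7 − 62.7 L) = -1850 J.
W_total = 3531 − 1850 = 1681 J.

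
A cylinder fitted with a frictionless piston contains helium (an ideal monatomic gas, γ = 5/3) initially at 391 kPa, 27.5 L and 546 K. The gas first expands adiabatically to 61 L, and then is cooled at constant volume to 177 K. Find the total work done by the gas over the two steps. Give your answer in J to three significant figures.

W_total ≈ 6650 J

Step 1 (adiabatic): W = (P₁V₁ − P₂V₂)/(γ−1) = (10752 − 6322)/0.667 = 6646 J.
Step 2 (isochoric): W = 0 (constant volume).
W_total = 6646 + 0 = 6646 J.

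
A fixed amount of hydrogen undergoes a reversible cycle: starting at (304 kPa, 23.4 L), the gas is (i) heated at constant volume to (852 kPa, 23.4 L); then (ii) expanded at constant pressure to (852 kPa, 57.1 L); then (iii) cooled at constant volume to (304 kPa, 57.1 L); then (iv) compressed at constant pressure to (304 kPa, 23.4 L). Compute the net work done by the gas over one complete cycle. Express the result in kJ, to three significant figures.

W_net ≈ 18.5 kJ

Constant-volume legs do no work.
W(ii) = (852)(57.1 − 23.4) = 28712 J; W(iv) = (304)(23.4 − 57.1) = -10245 J.
W_net = 28712 − 10245 = 18468 J (the clockwise enclosed area).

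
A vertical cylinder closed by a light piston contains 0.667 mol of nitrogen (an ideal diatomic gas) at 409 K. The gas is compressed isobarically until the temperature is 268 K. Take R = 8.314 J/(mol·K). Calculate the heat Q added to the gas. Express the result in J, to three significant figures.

Isobaric: W = nRΔT = (0.667)(8.314)(-141) = -781.9 J.
ΔU = nCᵥΔT with Cᵥ = 5R/2: ΔU = (0.667)(20.79)(-141) = -1955 J.
Q = ΔU + W = -1955 − 781.9 = -2737 J.

Q ≈ -2740 J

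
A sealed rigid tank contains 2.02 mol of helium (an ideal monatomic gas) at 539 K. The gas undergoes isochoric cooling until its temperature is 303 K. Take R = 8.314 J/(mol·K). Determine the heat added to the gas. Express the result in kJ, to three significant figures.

Constant volume ⇒ W = 0, so Q = ΔU = nCᵥΔT with Cᵥ = 3R/2 = 12.47 J/(mol·K).
ΔU = (2.02)(12.47)(303 − 539) = -5945 J.

Q ≈ -5.95 kJ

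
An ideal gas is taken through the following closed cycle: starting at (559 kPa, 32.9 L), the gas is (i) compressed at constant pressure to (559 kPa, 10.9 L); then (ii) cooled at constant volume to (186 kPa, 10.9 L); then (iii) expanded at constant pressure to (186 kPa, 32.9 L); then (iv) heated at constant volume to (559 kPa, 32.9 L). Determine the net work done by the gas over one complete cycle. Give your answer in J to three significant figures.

W_net ≈ -8210 J

Constant-volume legs do no work.
W(i) = (559)(10.9 − 32.9) = -12298 J; W(iii) = (186)(32.9 − 10.9) = 4092 J.
W_net = -12298 + 4092 = -8206 J (the counter-clockwise enclosed area).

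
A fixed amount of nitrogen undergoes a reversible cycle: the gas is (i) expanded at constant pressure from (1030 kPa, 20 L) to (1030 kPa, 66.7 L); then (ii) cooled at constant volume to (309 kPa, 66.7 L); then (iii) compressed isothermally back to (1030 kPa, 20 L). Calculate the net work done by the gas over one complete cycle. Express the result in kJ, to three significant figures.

W_net ≈ 23.3 kJ

Leg (i): W = PΔV = (1030)(66.7 − 20) = 48101 J.
Leg (ii): W = 0.
Leg (iii): W = PᵢVᵢ ln(V_f/Vᵢ) = (20610) ln(20/66.7) = -24825 J.
W_net = 48101 − 24825 = 23276 J.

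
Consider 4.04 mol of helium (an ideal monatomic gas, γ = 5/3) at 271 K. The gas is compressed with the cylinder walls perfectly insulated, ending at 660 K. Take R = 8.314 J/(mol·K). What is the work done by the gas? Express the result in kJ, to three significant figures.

Adiabatic ⇒ Q = 0, so W_by = −ΔU = nCᵥ(T₁ − T₂).
Cᵥ = 3R/2 = 12.47 J/(mol·K).
W = (4.04)(12.47)(271 − 660) = -19599 J.

W ≈ -19.6 kJ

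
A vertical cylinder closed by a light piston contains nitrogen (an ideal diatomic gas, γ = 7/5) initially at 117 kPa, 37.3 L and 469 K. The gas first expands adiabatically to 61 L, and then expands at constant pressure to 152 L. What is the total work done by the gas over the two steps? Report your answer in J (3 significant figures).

Step 1 (adiabatic): W = (P₁V₁ − P₂V₂)/(γ−1) = (4364 − 3585)/0.4 = 1949 J.
After step 1: P = 58.76 kPa, V = 61 L, T = 385.2 K.
Step 2 (isobaric): W = PΔV = (58.76 kPa)(152 − 61 L) = 5348 J.
W_total = 1949 + 5348 = 7296 J.

W_total ≈ 7300 J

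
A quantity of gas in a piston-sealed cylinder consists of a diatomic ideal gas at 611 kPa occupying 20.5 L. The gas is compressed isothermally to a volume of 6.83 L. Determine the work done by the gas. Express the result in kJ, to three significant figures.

W ≈ -13.8 kJ

Isothermal: W = nRT ln(V₂/V₁) = P₁V₁ ln(V₂/V₁).
P₁V₁ = (611 kPa)(20.5 L) = 12526 J.
W = 12526 × ln(6.83/20.5) = 12526 × -1.099
W_by_gas = -13767 J.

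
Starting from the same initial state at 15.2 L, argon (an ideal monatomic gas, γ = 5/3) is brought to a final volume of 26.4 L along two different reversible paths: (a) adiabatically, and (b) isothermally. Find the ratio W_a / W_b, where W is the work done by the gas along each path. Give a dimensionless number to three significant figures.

Path (a) adiabatic: W = P₁V₁(1 − (V₁/V₂)^(γ−1))/(γ−1) → W_a/(P₁V₁) = 0.4619.
Path (b) isothermal: W = P₁V₁ ln(V₂/V₁) → W_b/(P₁V₁) = 0.5521.
W_a / W_b = 0.4619 / 0.5521 = 0.8366.

W_a / W_b ≈ 0.837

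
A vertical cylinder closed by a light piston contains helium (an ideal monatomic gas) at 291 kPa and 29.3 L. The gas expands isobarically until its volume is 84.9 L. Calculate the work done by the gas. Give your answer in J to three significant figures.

W ≈ 16200 J

Isobaric: W = P ΔV.
W = (291 kPa)(84.9 − 29.3 L) = (291)(55.6) = 16180 J.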